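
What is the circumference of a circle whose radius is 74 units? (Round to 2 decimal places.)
Circumference = 2 * pi * r
Circumference = 2 * pi * 74
Circumference = 464.96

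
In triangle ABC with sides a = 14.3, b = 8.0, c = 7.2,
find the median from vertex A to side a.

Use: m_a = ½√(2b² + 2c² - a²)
m_a = ½√(2·8.0² + 2·7.2² - 14.3²)
m_a = ½√(128 + 103.68 - 204.49) = ½√27.19 = 2.607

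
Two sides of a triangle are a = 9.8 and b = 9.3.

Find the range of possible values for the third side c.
By the triangle inequality: |a - b| < c < a + b
|9.8 - 9.3| < c < 9.8 + 9.3
0.5 < c < 19.1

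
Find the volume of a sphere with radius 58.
Volume = (4/3) * pi * r³
Volume = (4/3) * pi * 58³
Volume = (4/3) * pi * 195112
Volume = 817283.23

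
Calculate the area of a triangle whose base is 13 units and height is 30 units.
Area = (1/2) * base * height
Area = (1/2) * 13 * 30
Area = 195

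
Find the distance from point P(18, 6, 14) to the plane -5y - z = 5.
d = |0(18) + (-5)(6) + (-1)(14) - (5)| / √(0² + (-5)² + (-1)²) = 49/√26 = 9.61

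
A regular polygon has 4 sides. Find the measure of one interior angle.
Interior angle of a regular n-gon = (n-2)*180/n
Interior angle = (4-2)*180/4
Interior angle = 2*180/4
Interior angle = 360/4
Interior angle = 90 degrees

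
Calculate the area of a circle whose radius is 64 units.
Area = pi * r²
Area = pi * 64²
Area = pi * 4096
Area = 12867.96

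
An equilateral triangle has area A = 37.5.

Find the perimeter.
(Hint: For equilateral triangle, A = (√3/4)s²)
A = (√3/4)s²  →  s² = 4A/√3 = 4·37.5/√3 = 86.6025
s = 9.30605
Perimeter = 3s = 27.92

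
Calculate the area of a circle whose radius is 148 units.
Area = pi * r²
Area = pi * 148²
Area = pi * 21904
Area = 68813.45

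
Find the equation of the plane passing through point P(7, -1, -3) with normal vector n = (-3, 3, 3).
d = n·P = (-3)(7) + (3)(-1) + (3)(-3) = -33
Plane: -3x + 3y + 3z = -33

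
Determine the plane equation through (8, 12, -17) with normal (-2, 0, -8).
d = n·P = (-2)(8) + (0)(12) + (-8)(-17) = 120
Plane: -2x - 8z = 120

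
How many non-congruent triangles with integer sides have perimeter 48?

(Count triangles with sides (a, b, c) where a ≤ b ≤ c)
With a ≤ b ≤ c and a + b + c = 48, the triangle inequality a + b > c gives c < 48/2, so c ≤ 23.
Iterate a from 1 to ⌊p/3⌋ = 16; for each a, b ranges from a to ⌊(p−a)/2⌋ with c = p − a − b, keeping only c ≥ b.
Triples: (2, 23, 23), (3, 22, 23), (4, 21, 23), …
Count = 48 triangles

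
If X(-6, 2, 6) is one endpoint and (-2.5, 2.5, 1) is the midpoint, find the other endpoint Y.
Y = (2×(-2.5) - (-6), 2×2.5 - 2, 2×1 - 6) = (1, 3, -4)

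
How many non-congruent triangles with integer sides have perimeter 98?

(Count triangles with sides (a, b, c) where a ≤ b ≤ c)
With a ≤ b ≤ c and a + b + c = 98, the triangle inequality a + b > c gives c < 98/2, so c ≤ 48.
Iterate a from 1 to ⌊p/3⌋ = 32; for each a, b ranges from a to ⌊(p−a)/2⌋ with c = p − a − b, keeping only c ≥ b.
Triples: (2, 48, 48), (3, 47, 48), (4, 46, 48), …
Count = 200 triangles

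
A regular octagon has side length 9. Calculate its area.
For a regular 8-gon with side length s = 9:
Apothem a = s / (2*tan(pi/8)) = 9 / (2*tan(pi/8)) ≈ 10.864
Perimeter P = 8 * 9 = 72
Area = (1/2) * P * a = (1/2) * 72 * 10.864 = 391.10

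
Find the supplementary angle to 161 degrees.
Supplementary angles sum to 180 degrees.
Other angle = 180 - 161
Other angle = 19 degrees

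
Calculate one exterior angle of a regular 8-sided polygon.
Exterior angle of a regular n-gon = 360/n
Exterior angle = 360/8
Exterior angle = 45 degrees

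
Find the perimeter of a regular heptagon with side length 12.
Perimeter = number of sides * side length
Perimeter = 7 * 12
Perimeter = 84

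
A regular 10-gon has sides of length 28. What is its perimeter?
Perimeter = number of sides * side length
Perimeter = 10 * 28
Perimeter = 280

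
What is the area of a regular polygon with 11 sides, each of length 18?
For a regular 11-gon with side length s = 18:
Apothem a = s / (2*tan(pi/11)) = 18 / (2*tan(pi/11)) ≈ 30.6512
Perimeter P = 11 * 18 = 198
Area = (1/2) * P * a = (1/2) * 198 * 30.6512 = 3034.47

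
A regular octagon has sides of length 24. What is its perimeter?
Perimeter = number of sides * side length
Perimeter = 8 * 24
Perimeter = 192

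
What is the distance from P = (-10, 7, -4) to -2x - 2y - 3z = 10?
d = |(-2)(-10) + (-2)(7) + (-3)(-4) - (10)| / √((-2)² + (-2)² + (-3)²) = 8/√17 = 1.94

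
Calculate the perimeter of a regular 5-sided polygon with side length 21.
Perimeter = number of sides * side length
Perimeter = 5 * 21
Perimeter = 105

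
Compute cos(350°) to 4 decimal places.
cos(350 degrees) = 0.9848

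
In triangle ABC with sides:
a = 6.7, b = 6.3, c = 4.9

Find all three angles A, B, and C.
By the law of cosines:
cos(A) = (b² + c² - a²)/(2bc) = 0.304665  →  A = 72.26°
cos(B) = (a² + c² - b²)/(2ac) = 0.444867  →  B = 63.59°
cos(C) = (a² + b² - c²)/(2ab) = 0.717484  →  C = 44.15°
Check: A + B + C = 180.0° ✓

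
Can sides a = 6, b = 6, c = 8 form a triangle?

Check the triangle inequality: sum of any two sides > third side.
Yes, triangle inequality satisfied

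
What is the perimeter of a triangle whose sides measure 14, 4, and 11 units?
Perimeter = sum of all sides
Perimeter = 14 + 4 + 11
Perimeter = 29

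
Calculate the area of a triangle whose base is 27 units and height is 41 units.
Area = (1/2) * base * height
Area = (1/2) * 27 * 41
Area = 553.50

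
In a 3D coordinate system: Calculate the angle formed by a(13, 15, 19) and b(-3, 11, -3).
a·b = 69, |a|² = 755, |b|² = 139
cos θ = 69/√104945 ≈ 0.213
θ ≈ 77.7°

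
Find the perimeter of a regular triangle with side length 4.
Perimeter = number of sides * side length
Perimeter = 3 * 4
Perimeter = 12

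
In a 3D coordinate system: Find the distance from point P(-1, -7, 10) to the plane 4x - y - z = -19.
d = |4(-1) + (-1)(-7) + (-1)(10) - (-19)| / √(4² + (-1)² + (-1)²) = 12/√18 = 2.828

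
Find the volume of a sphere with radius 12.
Volume = (4/3) * pi * r³
Volume = (4/3) * pi * 12³
Volume = (4/3) * pi * 1728
Volume = 7238.23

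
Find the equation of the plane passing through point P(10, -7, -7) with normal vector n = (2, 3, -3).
d = n·P = (2)(10) + (3)(-7) + (-3)(-7) = 20
Plane: 2x + 3y - 3z = 20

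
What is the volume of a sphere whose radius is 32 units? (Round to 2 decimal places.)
Volume = (4/3) * pi * r³
Volume = (4/3) * pi * 32³
Volume = (4/3) * pi * 32768
Volume = 137258.28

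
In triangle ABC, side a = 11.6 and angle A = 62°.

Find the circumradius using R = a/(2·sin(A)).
R = a/(2·sin(A)) = 11.6/(2·sin(62°))
R = 11.6/(2·0.882948) = 11.6/1.765895 = 6.569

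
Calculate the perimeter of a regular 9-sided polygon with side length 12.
Perimeter = number of sides * side length
Perimeter = 9 * 12
Perimeter = 108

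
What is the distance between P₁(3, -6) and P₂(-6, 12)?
Using the distance formula: d = sqrt((x₂-x₁)² + (y₂-y₁)²)
dx = (-6) - 3 = -9
dy = 12 - (-6) = 18
d = sqrt((-9)² + 18²) = sqrt(81 + 324) = sqrt(405) = 20.12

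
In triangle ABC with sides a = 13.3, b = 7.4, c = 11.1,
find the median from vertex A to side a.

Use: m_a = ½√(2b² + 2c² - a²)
m_a = ½√(2·7.4² + 2·11.1² - 13.3²)
m_a = ½√(109.52 + 246.42 - 176.89) = ½√179.05 = 6.69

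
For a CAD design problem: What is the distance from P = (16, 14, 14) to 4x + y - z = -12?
d = |4(16) + 1(14) + (-1)(14) - (-12)| / √(4² + 1² + (-1)²) = 76/√18 = 17.91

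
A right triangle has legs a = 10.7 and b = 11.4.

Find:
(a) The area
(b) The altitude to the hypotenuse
(a) Area = ½ab = ½·10.7·11.4 = 60.99
(b) Hypotenuse c = √(10.7² + 11.4²) = √244.45 = 15.6349
    Area = ½·c·h_c  →  h_c = 2·Area/c = 2·60.99/15.6349 = 7.802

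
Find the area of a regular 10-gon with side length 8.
For a regular 10-gon with side length s = 8:
Apothem a = s / (2*tan(pi/10)) = 8 / (2*tan(pi/10)) ≈ 12.3107
Perimeter P = 10 * 8 = 80
Area = (1/2) * P * a = (1/2) * 80 * 12.3107 = 492.43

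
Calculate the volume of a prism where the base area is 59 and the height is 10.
Volume = base area * height
Volume = 59 * 10
Volume = 590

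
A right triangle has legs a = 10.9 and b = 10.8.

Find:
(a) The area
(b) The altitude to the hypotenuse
(a) Area = ½ab = ½·10.9·10.8 = 58.86
(b) Hypotenuse c = √(10.9² + 10.8²) = √235.45 = 15.3444
    Area = ½·c·h_c  →  h_c = 2·Area/c = 2·58.86/15.3444 = 7.672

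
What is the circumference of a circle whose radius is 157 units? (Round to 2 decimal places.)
Circumference = 2 * pi * r
Circumference = 2 * pi * 157
Circumference = 986.46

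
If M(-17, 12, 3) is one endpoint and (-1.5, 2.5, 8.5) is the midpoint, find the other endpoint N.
N = (2×(-1.5) - (-17), 2×2.5 - 12, 2×8.5 - 3) = (14, -7, 14)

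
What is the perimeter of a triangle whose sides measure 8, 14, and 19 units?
Perimeter = sum of all sides
Perimeter = 8 + 14 + 19
Perimeter = 41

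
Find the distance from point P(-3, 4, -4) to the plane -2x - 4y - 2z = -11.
d = |(-2)(-3) + (-4)(4) + (-2)(-4) - (-11)| / √((-2)² + (-4)² + (-2)²) = 9/√24 = 1.837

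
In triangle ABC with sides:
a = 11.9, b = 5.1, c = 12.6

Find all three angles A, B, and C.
By the law of cosines:
cos(A) = (b² + c² - a²)/(2bc) = 0.335823  →  A = 70.38°
cos(B) = (a² + c² - b²)/(2ac) = 0.914899  →  B = 23.81°
cos(C) = (a² + b² - c²)/(2ab) = 0.072994  →  C = 85.81°
Check: A + B + C = 180.0° ✓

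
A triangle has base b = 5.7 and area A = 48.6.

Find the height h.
A = ½bh  →  h = 2A/b
h = 2·48.6/5.7 = 17.05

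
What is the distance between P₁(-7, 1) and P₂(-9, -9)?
Using the distance formula: d = sqrt((x₂-x₁)² + (y₂-y₁)²)
dx = (-9) - (-7) = -2
dy = (-9) - 1 = -10
d = sqrt((-2)² + (-10)²) = sqrt(4 + 100) = sqrt(104) = 10.20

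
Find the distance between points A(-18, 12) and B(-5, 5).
Using the distance formula: d = sqrt((x₂-x₁)² + (y₂-y₁)²)
dx = (-5) - (-18) = 13
dy = 5 - 12 = -7
d = sqrt(13² + (-7)²) = sqrt(169 + 49) = sqrt(218) = 14.76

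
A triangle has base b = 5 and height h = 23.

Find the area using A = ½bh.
A = ½·5·23 = 57.5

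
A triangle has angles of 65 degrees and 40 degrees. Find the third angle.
Sum of angles in a triangle = 180 degrees
Third angle = 180 - 65 - 40
Third angle = 75 degrees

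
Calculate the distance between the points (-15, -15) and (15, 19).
Using the distance formula: d = sqrt((x₂-x₁)² + (y₂-y₁)²)
dx = 15 - (-15) = 30
dy = 19 - (-15) = 34
d = sqrt(30² + 34²) = sqrt(900 + 1156) = sqrt(2056) = 45.34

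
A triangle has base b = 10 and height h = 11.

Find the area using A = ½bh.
A = ½·10·11 = 55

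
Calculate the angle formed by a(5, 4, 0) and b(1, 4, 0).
a·b = 21, |a|² = 41, |b|² = 17
cos θ = 21/√697 ≈ 0.7954
θ ≈ 37.3°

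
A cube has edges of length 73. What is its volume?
Volume = s³
Volume = 73³
Volume = 389017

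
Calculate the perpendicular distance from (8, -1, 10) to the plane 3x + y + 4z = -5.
d = |3(8) + 1(-1) + 4(10) - (-5)| / √(3² + 1² + 4²) = 68/√26 = 13.34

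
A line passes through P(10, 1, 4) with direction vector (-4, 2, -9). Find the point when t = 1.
P(1) = (10 + (-4)(1), 1 + 2(1), 4 + (-9)(1)) = (6, 3, -5)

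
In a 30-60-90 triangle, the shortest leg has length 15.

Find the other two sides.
Long leg = 15√3 = 25.98, Hypotenuse = 30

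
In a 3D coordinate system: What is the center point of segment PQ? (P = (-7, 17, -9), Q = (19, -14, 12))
Midpoint = ((-7+19)/2, (17-14)/2, (-9+12)/2) = (6, 1.5, 1.5)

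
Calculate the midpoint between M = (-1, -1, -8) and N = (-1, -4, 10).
Midpoint = ((-1-1)/2, (-1-4)/2, (-8+10)/2) = (-1, -2.5, 1)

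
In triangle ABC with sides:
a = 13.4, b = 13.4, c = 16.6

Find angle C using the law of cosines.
cos(C) = (a² + b² - c²)/(2ab)
cos(C) = (13.4² + 13.4² - 16.6²)/(2·13.4·13.4) = 83.56/359.12 = 0.232680
C = arccos(0.232680) = 76.55°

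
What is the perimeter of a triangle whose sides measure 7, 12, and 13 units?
Perimeter = sum of all sides
Perimeter = 7 + 12 + 13
Perimeter = 32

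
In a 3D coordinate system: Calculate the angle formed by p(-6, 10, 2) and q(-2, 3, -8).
p·q = 26, |p|² = 140, |q|² = 77
cos θ = 26/√10780 ≈ 0.2504
θ ≈ 75.5°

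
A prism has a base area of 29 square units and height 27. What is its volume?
Volume = base area * height
Volume = 29 * 27
Volume = 783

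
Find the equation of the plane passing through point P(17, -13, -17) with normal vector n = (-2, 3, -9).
d = n·P = (-2)(17) + (3)(-13) + (-9)(-17) = 80
Plane: -2x + 3y - 9z = 80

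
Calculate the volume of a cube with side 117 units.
Volume = s³
Volume = 117³
Volume = 1601613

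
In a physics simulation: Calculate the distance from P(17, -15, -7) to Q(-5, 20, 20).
d = √[(-22)² + (35)² + (27)²] = √2438 = 49.38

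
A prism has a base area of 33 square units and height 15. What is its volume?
Volume = base area * height
Volume = 33 * 15
Volume = 495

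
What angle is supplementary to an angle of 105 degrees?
Supplementary angles sum to 180 degrees.
Other angle = 180 - 105
Other angle = 75 degrees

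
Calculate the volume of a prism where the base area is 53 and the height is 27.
Volume = base area * height
Volume = 53 * 27
Volume = 1431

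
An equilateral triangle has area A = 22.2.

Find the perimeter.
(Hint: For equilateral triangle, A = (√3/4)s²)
A = (√3/4)s²  →  s² = 4A/√3 = 4·22.2/√3 = 51.2687
s = 7.16022
Perimeter = 3s = 21.48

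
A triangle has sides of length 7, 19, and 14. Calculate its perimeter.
Perimeter = sum of all sides
Perimeter = 7 + 19 + 14
Perimeter = 40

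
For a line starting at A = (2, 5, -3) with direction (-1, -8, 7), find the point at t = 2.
P(2) = (2 + (-1)(2), 5 + (-8)(2), -3 + 7(2)) = (0, -11, 11)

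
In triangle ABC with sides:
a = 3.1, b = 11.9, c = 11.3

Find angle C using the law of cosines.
cos(C) = (a² + b² - c²)/(2ab)
cos(C) = (3.1² + 11.9² - 11.3²)/(2·3.1·11.9) = 23.53/73.78 = 0.318921
C = arccos(0.318921) = 71.4°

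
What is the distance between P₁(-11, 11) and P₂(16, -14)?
Using the distance formula: d = sqrt((x₂-x₁)² + (y₂-y₁)²)
dx = 16 - (-11) = 27
dy = (-14) - 11 = -25
d = sqrt(27² + (-25)²) = sqrt(729 + 625) = sqrt(1354) = 36.80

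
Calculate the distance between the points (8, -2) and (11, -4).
Using the distance formula: d = sqrt((x₂-x₁)² + (y₂-y₁)²)
dx = 11 - 8 = 3
dy = (-4) - (-2) = -2
d = sqrt(3² + (-2)²) = sqrt(9 + 4) = sqrt(13) = 3.61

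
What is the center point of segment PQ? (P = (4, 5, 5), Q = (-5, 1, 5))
Midpoint = ((4-5)/2, (5+1)/2, (5+5)/2) = (-0.5, 3, 5)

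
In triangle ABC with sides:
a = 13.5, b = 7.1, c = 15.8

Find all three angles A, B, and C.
By the law of cosines:
cos(A) = (b² + c² - a²)/(2bc) = 0.525049  →  A = 58.33°
cos(B) = (a² + c² - b²)/(2ac) = 0.894233  →  B = 26.59°
cos(C) = (a² + b² - c²)/(2ab) = -0.088576  →  C = 95.08°
Check: A + B + C = 180.0° ✓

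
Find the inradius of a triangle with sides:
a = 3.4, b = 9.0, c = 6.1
s = (a+b+c)/2 = (3.4+9.0+6.1)/2 = 9.25
Area = √(s(s-a)(s-b)(s-c)) = √(9.25·5.85·0.25·3.15) = 6.52791
r = Area/s = 6.52791/9.25 = 0.7057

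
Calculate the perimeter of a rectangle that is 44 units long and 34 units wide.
Perimeter = 2 * (length + width)
Perimeter = 2 * (44 + 34)
Perimeter = 2 * 78
Perimeter = 156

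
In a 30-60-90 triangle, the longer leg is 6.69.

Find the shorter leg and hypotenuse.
In a 30-60-90 triangle, sides are in ratio 1 : √3 : 2.
Long leg = short leg·√3  →  short leg = 6.69/√3 = 3.862
Hypotenuse = 2·(short leg) = 2·6.69/√3 = 7.725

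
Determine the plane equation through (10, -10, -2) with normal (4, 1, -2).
d = n·P = (4)(10) + (1)(-10) + (-2)(-2) = 34
Plane: 4x + y - 2z = 34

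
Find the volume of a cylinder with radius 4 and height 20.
Volume = pi * r² * h
Volume = pi * 4² * 20
Volume = pi * 16 * 20
Volume = pi * 320
Volume = 1005.31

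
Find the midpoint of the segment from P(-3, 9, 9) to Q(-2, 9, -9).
Midpoint = ((-3-2)/2, (9+9)/2, (9-9)/2) = (-2.5, 9, 0)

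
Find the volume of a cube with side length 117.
Volume = s³
Volume = 117³
Volume = 1601613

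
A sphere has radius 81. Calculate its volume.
Volume = (4/3) * pi * r³
Volume = (4/3) * pi * 81³
Volume = (4/3) * pi * 531441
Volume = 2226094.86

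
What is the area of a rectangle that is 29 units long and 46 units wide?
Area = length * width
Area = 29 * 46
Area = 1334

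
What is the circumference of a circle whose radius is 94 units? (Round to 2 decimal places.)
Circumference = 2 * pi * r
Circumference = 2 * pi * 94
Circumference = 590.62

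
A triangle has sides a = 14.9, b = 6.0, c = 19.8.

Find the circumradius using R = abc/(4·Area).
s = (a+b+c)/2 = 20.35
Area = √(s(s-a)(s-b)(s-c)) = √(20.35·5.45·14.35·0.55) = 29.5861
R = abc/(4·Area) = (14.9·6.0·19.8)/(4·29.5861) = 1770.12/118.3444 = 14.96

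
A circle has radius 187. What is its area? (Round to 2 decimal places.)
Area = pi * r²
Area = pi * 187²
Area = pi * 34969
Area = 109858.35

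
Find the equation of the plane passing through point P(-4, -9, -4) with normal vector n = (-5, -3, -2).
d = n·P = (-5)(-4) + (-3)(-9) + (-2)(-4) = 55
Plane: -5x - 3y - 2z = 55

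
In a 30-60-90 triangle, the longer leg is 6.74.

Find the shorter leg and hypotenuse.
In a 30-60-90 triangle, sides are in ratio 1 : √3 : 2.
Long leg = short leg·√3  →  short leg = 6.74/√3 = 3.891
Hypotenuse = 2·(short leg) = 2·6.74/√3 = 7.783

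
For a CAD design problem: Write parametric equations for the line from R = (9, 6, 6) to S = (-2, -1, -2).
Direction vector d = S - R = (-11, -7, -8)
x = 9 - 11t, y = 6 - 7t, z = 6 - 8t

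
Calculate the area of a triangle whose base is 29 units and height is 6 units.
Area = (1/2) * base * height
Area = (1/2) * 29 * 6
Area = 87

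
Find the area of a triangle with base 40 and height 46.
Area = (1/2) * base * height
Area = (1/2) * 40 * 46
Area = 920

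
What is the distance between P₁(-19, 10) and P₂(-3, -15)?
Using the distance formula: d = sqrt((x₂-x₁)² + (y₂-y₁)²)
dx = (-3) - (-19) = 16
dy = (-15) - 10 = -25
d = sqrt(16² + (-25)²) = sqrt(256 + 625) = sqrt(881) = 29.68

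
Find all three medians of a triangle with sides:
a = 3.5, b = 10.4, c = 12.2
Using m_x = ½√(2y² + 2z² - x²):
m_a = ½√(2·10.4² + 2·12.2² - 3.5²) = ½√501.75 = 11.2
m_b = ½√(2·3.5² + 2·12.2² - 10.4²) = ½√214.02 = 7.315
m_c = ½√(2·3.5² + 2·10.4² - 12.2²) = ½√91.98 = 4.795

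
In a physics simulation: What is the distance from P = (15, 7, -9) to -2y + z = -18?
d = |0(15) + (-2)(7) + 1(-9) - (-18)| / √(0² + (-2)² + 1²) = 5/√5 = 2.236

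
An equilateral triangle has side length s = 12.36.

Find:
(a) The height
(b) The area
(a) Height h = s·√3/2 = 12.36·√3/2 = 10.7
(b) Area = (√3/4)·s² = (√3/4)·12.36² = (√3/4)·152.77 = 66.15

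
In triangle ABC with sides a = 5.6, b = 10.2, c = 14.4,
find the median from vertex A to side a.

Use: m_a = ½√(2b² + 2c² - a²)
m_a = ½√(2·10.2² + 2·14.4² - 5.6²)
m_a = ½√(208.08 + 414.72 - 31.36) = ½√591.44 = 12.16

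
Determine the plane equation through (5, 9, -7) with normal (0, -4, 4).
d = n·P = (0)(5) + (-4)(9) + (4)(-7) = -64
Plane: -4y + 4z = -64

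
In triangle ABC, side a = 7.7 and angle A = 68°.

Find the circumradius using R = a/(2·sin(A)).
R = a/(2·sin(A)) = 7.7/(2·sin(68°))
R = 7.7/(2·0.927184) = 7.7/1.854368 = 4.152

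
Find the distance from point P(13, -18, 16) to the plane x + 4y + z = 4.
d = |1(13) + 4(-18) + 1(16) - (4)| / √(1² + 4² + 1²) = 47/√18 = 11.08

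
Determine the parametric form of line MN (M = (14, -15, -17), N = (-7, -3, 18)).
Direction vector d = N - M = (-21, 12, 35)
x = 14 - 21t, y = -15 + 12t, z = -17 + 35t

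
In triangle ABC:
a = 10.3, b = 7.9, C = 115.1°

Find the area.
Using A = ½ab·sin(C):
A = ½·10.3·7.9·sin(115.1°) = ½·81.37·0.905569 = 36.84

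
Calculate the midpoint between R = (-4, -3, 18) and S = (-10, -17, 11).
Midpoint = ((-4-10)/2, (-3-17)/2, (18+11)/2) = (-7, -10, 14.5)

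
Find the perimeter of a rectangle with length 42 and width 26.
Perimeter = 2 * (length + width)
Perimeter = 2 * (42 + 26)
Perimeter = 2 * 68
Perimeter = 136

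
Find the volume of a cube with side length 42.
Volume = s³
Volume = 42³
Volume = 74088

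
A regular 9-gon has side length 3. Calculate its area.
For a regular 9-gon with side length s = 3:
Apothem a = s / (2*tan(pi/9)) = 3 / (2*tan(pi/9)) ≈ 4.1212
Perimeter P = 9 * 3 = 27
Area = (1/2) * P * a = (1/2) * 27 * 4.1212 = 55.64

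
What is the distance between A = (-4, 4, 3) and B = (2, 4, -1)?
d = √[(6)² + (0)² + (-4)²] = √52 = 7.211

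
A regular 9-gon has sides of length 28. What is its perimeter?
Perimeter = number of sides * side length
Perimeter = 9 * 28
Perimeter = 252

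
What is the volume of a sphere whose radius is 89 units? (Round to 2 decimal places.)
Volume = (4/3) * pi * r³
Volume = (4/3) * pi * 89³
Volume = (4/3) * pi * 704969
Volume = 2952967.24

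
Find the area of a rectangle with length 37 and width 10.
Area = length * width
Area = 37 * 10
Area = 370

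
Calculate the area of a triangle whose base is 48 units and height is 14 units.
Area = (1/2) * base * height
Area = (1/2) * 48 * 14
Area = 336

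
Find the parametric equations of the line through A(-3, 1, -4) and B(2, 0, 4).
Direction vector d = B - A = (5, -1, 8)
x = -3 + 5t, y = 1 - t, z = -4 + 8t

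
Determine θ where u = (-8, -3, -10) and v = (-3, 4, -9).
u·v = 102, |u|² = 173, |v|² = 106
cos θ = 102/√18338 ≈ 0.7532
θ ≈ 41.13°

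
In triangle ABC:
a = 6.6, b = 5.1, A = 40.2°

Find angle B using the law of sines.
sin(B)/b = sin(A)/a
sin(B) = b·sin(A)/a = 5.1·sin(40.2°)/6.6 = 0.498763
B = arcsin(0.498763) = 29.92°  (b ≤ a, so B ≤ A and the acute solution is unique)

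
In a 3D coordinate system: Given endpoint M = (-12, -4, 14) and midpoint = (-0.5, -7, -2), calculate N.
N = (2×(-0.5) - (-12), 2×(-7) - (-4), 2×(-2) - 14) = (11, -10, -18)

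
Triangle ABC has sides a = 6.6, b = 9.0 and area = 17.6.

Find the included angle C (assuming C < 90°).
Area = ½ab·sin(C)  →  sin(C) = 2·Area/(ab)
sin(C) = 2·17.6/(6.6·9.0) = 0.592593
C = arcsin(0.592593) = 36.34°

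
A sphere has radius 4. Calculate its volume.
Volume = (4/3) * pi * r³
Volume = (4/3) * pi * 4³
Volume = (4/3) * pi * 64
Volume = 268.08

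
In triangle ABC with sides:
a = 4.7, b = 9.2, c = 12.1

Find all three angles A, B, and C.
By the law of cosines:
cos(A) = (b² + c² - a²)/(2bc) = 0.938556  →  A = 20.19°
cos(B) = (a² + c² - b²)/(2ac) = 0.737296  →  B = 42.5°
cos(C) = (a² + b² - c²)/(2ab) = -0.458834  →  C = 117.3°
Check: A + B + C = 180.0° ✓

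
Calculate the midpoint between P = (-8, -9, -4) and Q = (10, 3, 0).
Midpoint = ((-8+10)/2, (-9+3)/2, (-4+0)/2) = (1, -3, -2)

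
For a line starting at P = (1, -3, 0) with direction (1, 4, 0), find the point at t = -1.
P(-1) = (1 + 1(-1), -3 + 4(-1), 0 + 0(-1)) = (0, -7, 0)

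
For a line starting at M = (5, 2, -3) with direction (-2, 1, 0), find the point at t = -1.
P(-1) = (5 + (-2)(-1), 2 + 1(-1), -3 + 0(-1)) = (7, 1, -3)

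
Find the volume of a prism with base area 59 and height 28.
Volume = base area * height
Volume = 59 * 28
Volume = 1652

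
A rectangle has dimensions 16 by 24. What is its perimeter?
Perimeter = 2 * (length + width)
Perimeter = 2 * (16 + 24)
Perimeter = 2 * 40
Perimeter = 80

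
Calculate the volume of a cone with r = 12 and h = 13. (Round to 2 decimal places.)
Volume = (1/3) * pi * r² * h
Volume = (1/3) * pi * 12² * 13
Volume = (1/3) * pi * 144 * 13
Volume = (1/3) * pi * 1872
Volume = 1960.35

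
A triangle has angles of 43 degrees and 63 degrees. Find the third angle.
Sum of angles in a triangle = 180 degrees
Third angle = 180 - 43 - 63
Third angle = 74 degrees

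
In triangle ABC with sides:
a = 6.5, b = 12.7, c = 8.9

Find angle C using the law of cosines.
cos(C) = (a² + b² - c²)/(2ab)
cos(C) = (6.5² + 12.7² - 8.9²)/(2·6.5·12.7) = 124.33/165.1 = 0.753059
C = arccos(0.753059) = 41.14°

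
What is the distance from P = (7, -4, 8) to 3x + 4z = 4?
d = |3(7) + 0(-4) + 4(8) - (4)| / √(3² + 0² + 4²) = 49/√25 = 9.8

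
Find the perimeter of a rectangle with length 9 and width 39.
Perimeter = 2 * (length + width)
Perimeter = 2 * (9 + 39)
Perimeter = 2 * 48
Perimeter = 96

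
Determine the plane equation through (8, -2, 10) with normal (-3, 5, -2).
d = n·P = (-3)(8) + (5)(-2) + (-2)(10) = -54
Plane: -3x + 5y - 2z = -54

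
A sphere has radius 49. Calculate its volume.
Volume = (4/3) * pi * r³
Volume = (4/3) * pi * 49³
Volume = (4/3) * pi * 117649
Volume = 492806.98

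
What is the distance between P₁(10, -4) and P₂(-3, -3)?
Using the distance formula: d = sqrt((x₂-x₁)² + (y₂-y₁)²)
dx = (-3) - 10 = -13
dy = (-3) - (-4) = 1
d = sqrt((-13)² + 1²) = sqrt(169 + 1) = sqrt(170) = 13.04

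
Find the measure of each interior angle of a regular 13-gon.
Interior angle of a regular n-gon = (n-2)*180/n
Interior angle = (13-2)*180/13
Interior angle = 11*180/13
Interior angle = 1980/13
Interior angle = 152.31 degrees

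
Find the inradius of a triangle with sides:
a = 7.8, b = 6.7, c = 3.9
s = (a+b+c)/2 = (7.8+6.7+3.9)/2 = 9.2
Area = √(s(s-a)(s-b)(s-c)) = √(9.2·1.4·2.5·5.3) = 13.0637
r = Area/s = 13.0637/9.2 = 1.42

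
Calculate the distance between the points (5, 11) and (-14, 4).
Using the distance formula: d = sqrt((x₂-x₁)² + (y₂-y₁)²)
dx = (-14) - 5 = -19
dy = 4 - 11 = -7
d = sqrt((-19)² + (-7)²) = sqrt(361 + 49) = sqrt(410) = 20.25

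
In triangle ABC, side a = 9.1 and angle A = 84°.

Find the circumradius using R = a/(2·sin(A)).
R = a/(2·sin(A)) = 9.1/(2·sin(84°))
R = 9.1/(2·0.994522) = 9.1/1.989044 = 4.575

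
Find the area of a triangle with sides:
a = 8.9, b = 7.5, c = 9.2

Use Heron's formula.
s = (a+b+c)/2 = (8.9+7.5+9.2)/2 = 12.8
A = √(s(s-a)(s-b)(s-c)) = √(12.8·3.9·5.3·3.6)
A = √952.474 = 30.86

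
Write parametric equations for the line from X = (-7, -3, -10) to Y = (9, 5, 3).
Direction vector d = Y - X = (16, 8, 13)
x = -7 + 16t, y = -3 + 8t, z = -10 + 13t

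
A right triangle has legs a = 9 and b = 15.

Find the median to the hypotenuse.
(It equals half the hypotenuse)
Hypotenuse c = √(9² + 15²) = √306 = 17.4929
Median to hypotenuse = c/2 = 8.746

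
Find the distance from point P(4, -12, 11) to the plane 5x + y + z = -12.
d = |5(4) + 1(-12) + 1(11) - (-12)| / √(5² + 1² + 1²) = 31/√27 = 5.966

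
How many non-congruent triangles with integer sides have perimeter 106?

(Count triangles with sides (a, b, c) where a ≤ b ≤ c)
With a ≤ b ≤ c and a + b + c = 106, the triangle inequality a + b > c gives c < 106/2, so c ≤ 52.
Iterate a from 1 to ⌊p/3⌋ = 35; for each a, b ranges from a to ⌊(p−a)/2⌋ with c = p − a − b, keeping only c ≥ b.
Triples: (2, 52, 52), (3, 51, 52), (4, 50, 52), …
Count = 234 triangles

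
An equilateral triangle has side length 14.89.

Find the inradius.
For an equilateral triangle, r = s/(2√3) where s is the side.
r = 14.89/(2√3) = 14.89/3.464102 = 4.298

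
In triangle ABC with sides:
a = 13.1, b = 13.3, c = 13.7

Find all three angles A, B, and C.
By the law of cosines:
cos(A) = (b² + c² - a²)/(2bc) = 0.529526  →  A = 58.03°
cos(B) = (a² + c² - b²)/(2ac) = 0.508191  →  B = 59.46°
cos(C) = (a² + b² - c²)/(2ab) = 0.461488  →  C = 62.52°
Check: A + B + C = 180.0° ✓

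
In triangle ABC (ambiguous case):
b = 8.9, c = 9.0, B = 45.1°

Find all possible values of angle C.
sin(C)/c = sin(B)/b  →  sin(C) = c·sin(B)/b = 9.0·sin(45.1°)/8.9 = 0.716299
C₁ = arcsin(0.716299) = 45.75°,  C₂ = 180° - C₁ = 134.25°
Check C₂: A = 180° - 45.1° - 134.25° = 0.65° > 0 ✓
C = 45.75° or C = 134.25° (two solutions)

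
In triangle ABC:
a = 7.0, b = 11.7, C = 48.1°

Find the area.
Using A = ½ab·sin(C):
A = ½·7.0·11.7·sin(48.1°) = ½·81.9·0.744312 = 30.48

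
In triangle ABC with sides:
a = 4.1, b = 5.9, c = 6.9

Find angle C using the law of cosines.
cos(C) = (a² + b² - c²)/(2ab)
cos(C) = (4.1² + 5.9² - 6.9²)/(2·4.1·5.9) = 4.01/48.38 = 0.082885
C = arccos(0.082885) = 85.25°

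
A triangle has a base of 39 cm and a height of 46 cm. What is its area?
Area = (1/2) * base * height
Area = (1/2) * 39 * 46
Area = 897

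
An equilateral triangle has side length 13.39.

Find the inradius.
For an equilateral triangle, r = s/(2√3) where s is the side.
r = 13.39/(2√3) = 13.39/3.464102 = 3.865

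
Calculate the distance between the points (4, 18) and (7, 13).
Using the distance formula: d = sqrt((x₂-x₁)² + (y₂-y₁)²)
dx = 7 - 4 = 3
dy = 13 - 18 = -5
d = sqrt(3² + (-5)²) = sqrt(9 + 25) = sqrt(34) = 5.83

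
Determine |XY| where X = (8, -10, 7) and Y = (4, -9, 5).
d = √[(-4)² + (1)² + (-2)²] = √21 = 4.583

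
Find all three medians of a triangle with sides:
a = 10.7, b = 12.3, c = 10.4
Using m_x = ½√(2y² + 2z² - x²):
m_a = ½√(2·12.3² + 2·10.4² - 10.7²) = ½√404.41 = 10.05
m_b = ½√(2·10.7² + 2·10.4² - 12.3²) = ½√294.01 = 8.573
m_c = ½√(2·10.7² + 2·12.3² - 10.4²) = ½√423.4 = 10.29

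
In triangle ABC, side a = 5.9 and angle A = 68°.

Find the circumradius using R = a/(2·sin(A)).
R = a/(2·sin(A)) = 5.9/(2·sin(68°))
R = 5.9/(2·0.927184) = 5.9/1.854368 = 3.182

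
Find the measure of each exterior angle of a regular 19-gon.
Exterior angle of a regular n-gon = 360/n
Exterior angle = 360/19
Exterior angle = 18.95 degrees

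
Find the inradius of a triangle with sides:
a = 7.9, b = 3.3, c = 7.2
s = (a+b+c)/2 = (7.9+3.3+7.2)/2 = 9.2
Area = √(s(s-a)(s-b)(s-c)) = √(9.2·1.3·5.9·2) = 11.8797
r = Area/s = 11.8797/9.2 = 1.291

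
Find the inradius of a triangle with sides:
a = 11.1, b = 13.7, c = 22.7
s = (a+b+c)/2 = (11.1+13.7+22.7)/2 = 23.75
Area = √(s(s-a)(s-b)(s-c)) = √(23.75·12.65·10.05·1.05) = 56.306
r = Area/s = 56.306/23.75 = 2.371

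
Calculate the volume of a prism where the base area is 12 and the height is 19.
Volume = base area * height
Volume = 12 * 19
Volume = 228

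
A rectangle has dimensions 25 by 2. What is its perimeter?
Perimeter = 2 * (length + width)
Perimeter = 2 * (25 + 2)
Perimeter = 2 * 27
Perimeter = 54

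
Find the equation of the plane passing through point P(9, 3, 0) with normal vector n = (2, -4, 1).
d = n·P = (2)(9) + (-4)(3) + (1)(0) = 6
Plane: 2x - 4y + z = 6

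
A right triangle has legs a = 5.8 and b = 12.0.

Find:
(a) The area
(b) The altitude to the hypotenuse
(a) Area = ½ab = ½·5.8·12.0 = 34.8
(b) Hypotenuse c = √(5.8² + 12.0²) = √177.64 = 13.3282
    Area = ½·c·h_c  →  h_c = 2·Area/c = 2·34.8/13.3282 = 5.222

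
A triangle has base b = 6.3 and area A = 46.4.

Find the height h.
A = ½bh  →  h = 2A/b
h = 2·46.4/6.3 = 14.73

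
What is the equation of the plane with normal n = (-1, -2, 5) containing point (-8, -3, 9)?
d = n·P = (-1)(-8) + (-2)(-3) + (5)(9) = 59
Plane: -x - 2y + 5z = 59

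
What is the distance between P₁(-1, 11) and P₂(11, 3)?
Using the distance formula: d = sqrt((x₂-x₁)² + (y₂-y₁)²)
dx = 11 - (-1) = 12
dy = 3 - 11 = -8
d = sqrt(12² + (-8)²) = sqrt(144 + 64) = sqrt(208) = 14.42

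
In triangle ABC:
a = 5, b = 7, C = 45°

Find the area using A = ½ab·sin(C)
A = ½·5·7·sin(45°) = ½·35·0.707107 = 12.37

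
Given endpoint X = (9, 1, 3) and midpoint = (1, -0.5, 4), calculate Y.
Y = (2×1 - 9, 2×(-0.5) - 1, 2×4 - 3) = (-7, -2, 5)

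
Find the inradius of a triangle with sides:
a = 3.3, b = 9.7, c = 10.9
s = (a+b+c)/2 = (3.3+9.7+10.9)/2 = 11.95
Area = √(s(s-a)(s-b)(s-c)) = √(11.95·8.65·2.25·1.05) = 15.6271
r = Area/s = 15.6271/11.95 = 1.308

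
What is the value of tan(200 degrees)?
tan(200 degrees) = 0.364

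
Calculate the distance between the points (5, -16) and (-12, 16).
Using the distance formula: d = sqrt((x₂-x₁)² + (y₂-y₁)²)
dx = (-12) - 5 = -17
dy = 16 - (-16) = 32
d = sqrt((-17)² + 32²) = sqrt(289 + 1024) = sqrt(1313) = 36.24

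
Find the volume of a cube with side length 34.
Volume = s³
Volume = 34³
Volume = 39304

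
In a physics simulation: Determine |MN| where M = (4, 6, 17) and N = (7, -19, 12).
d = √[(3)² + (-25)² + (-5)²] = √659 = 25.67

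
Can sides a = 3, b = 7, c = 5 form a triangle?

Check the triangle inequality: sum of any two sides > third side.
Yes, triangle inequality satisfied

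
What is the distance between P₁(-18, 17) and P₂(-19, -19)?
Using the distance formula: d = sqrt((x₂-x₁)² + (y₂-y₁)²)
dx = (-19) - (-18) = -1
dy = (-19) - 17 = -36
d = sqrt((-1)² + (-36)²) = sqrt(1 + 1296) = sqrt(1297) = 36.01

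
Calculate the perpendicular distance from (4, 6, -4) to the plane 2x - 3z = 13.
d = |2(4) + 0(6) + (-3)(-4) - (13)| / √(2² + 0² + (-3)²) = 7/√13 = 1.941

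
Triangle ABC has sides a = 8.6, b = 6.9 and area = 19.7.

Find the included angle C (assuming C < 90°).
Area = ½ab·sin(C)  →  sin(C) = 2·Area/(ab)
sin(C) = 2·19.7/(8.6·6.9) = 0.663970
C = arcsin(0.663970) = 41.6°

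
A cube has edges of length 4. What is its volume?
Volume = s³
Volume = 4³
Volume = 64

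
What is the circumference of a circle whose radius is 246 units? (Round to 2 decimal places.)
Circumference = 2 * pi * r
Circumference = 2 * pi * 246
Circumference = 1545.66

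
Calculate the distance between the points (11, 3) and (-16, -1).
Using the distance formula: d = sqrt((x₂-x₁)² + (y₂-y₁)²)
dx = (-16) - 11 = -27
dy = (-1) - 3 = -4
d = sqrt((-27)² + (-4)²) = sqrt(729 + 16) = sqrt(745) = 27.29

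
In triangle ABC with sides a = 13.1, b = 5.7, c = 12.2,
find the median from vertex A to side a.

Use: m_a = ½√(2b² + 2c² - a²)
m_a = ½√(2·5.7² + 2·12.2² - 13.1²)
m_a = ½√(64.98 + 297.68 - 171.61) = ½√191.05 = 6.911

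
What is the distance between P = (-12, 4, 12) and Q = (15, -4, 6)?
d = √[(27)² + (-8)² + (-6)²] = √829 = 28.79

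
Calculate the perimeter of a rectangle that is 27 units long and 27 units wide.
Perimeter = 2 * (length + width)
Perimeter = 2 * (27 + 27)
Perimeter = 2 * 54
Perimeter = 108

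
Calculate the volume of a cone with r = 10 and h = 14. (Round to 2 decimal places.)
Volume = (1/3) * pi * r² * h
Volume = (1/3) * pi * 10² * 14
Volume = (1/3) * pi * 100 * 14
Volume = (1/3) * pi * 1400
Volume = 1466.08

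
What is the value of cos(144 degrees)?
cos(144 degrees) = -0.809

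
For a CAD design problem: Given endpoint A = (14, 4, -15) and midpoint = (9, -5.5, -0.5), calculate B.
B = (2×9 - 14, 2×(-5.5) - 4, 2×(-0.5) - (-15)) = (4, -15, 14)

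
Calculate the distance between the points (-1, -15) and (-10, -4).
Using the distance formula: d = sqrt((x₂-x₁)² + (y₂-y₁)²)
dx = (-10) - (-1) = -9
dy = (-4) - (-15) = 11
d = sqrt((-9)² + 11²) = sqrt(81 + 121) = sqrt(202) = 14.21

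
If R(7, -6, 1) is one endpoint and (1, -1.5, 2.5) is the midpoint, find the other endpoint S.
S = (2×1 - 7, 2×(-1.5) - (-6), 2×2.5 - 1) = (-5, 3, 4)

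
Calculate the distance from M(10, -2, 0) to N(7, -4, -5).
d = √[(-3)² + (-2)² + (-5)²] = √38 = 6.164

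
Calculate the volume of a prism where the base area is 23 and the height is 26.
Volume = base area * height
Volume = 23 * 26
Volume = 598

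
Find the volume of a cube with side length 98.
Volume = s³
Volume = 98³
Volume = 941192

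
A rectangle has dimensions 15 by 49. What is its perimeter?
Perimeter = 2 * (length + width)
Perimeter = 2 * (15 + 49)
Perimeter = 2 * 64
Perimeter = 128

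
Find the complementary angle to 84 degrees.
Complementary angles sum to 90 degrees.
Other angle = 90 - 84
Other angle = 6 degrees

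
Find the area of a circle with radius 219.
Area = pi * r²
Area = pi * 219²
Area = pi * 47961
Area = 150673.93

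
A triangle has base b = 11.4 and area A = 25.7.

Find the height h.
A = ½bh  →  h = 2A/b
h = 2·25.7/11.4 = 4.509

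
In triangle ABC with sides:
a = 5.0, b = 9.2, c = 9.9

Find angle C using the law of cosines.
cos(C) = (a² + b² - c²)/(2ab)
cos(C) = (5.0² + 9.2² - 9.9²)/(2·5.0·9.2) = 11.63/92 = 0.126413
C = arccos(0.126413) = 82.74°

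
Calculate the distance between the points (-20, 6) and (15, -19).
Using the distance formula: d = sqrt((x₂-x₁)² + (y₂-y₁)²)
dx = 15 - (-20) = 35
dy = (-19) - 6 = -25
d = sqrt(35² + (-25)²) = sqrt(1225 + 625) = sqrt(1850) = 43.01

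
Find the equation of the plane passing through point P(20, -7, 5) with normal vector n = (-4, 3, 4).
d = n·P = (-4)(20) + (3)(-7) + (4)(5) = -81
Plane: -4x + 3y + 4z = -81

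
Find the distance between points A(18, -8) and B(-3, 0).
Using the distance formula: d = sqrt((x₂-x₁)² + (y₂-y₁)²)
dx = (-3) - 18 = -21
dy = 0 - (-8) = 8
d = sqrt((-21)² + 8²) = sqrt(441 + 64) = sqrt(505) = 22.47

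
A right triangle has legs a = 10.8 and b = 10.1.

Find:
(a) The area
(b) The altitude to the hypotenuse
(a) Area = ½ab = ½·10.8·10.1 = 54.54
(b) Hypotenuse c = √(10.8² + 10.1²) = √218.65 = 14.7868
    Area = ½·c·h_c  →  h_c = 2·Area/c = 2·54.54/14.7868 = 7.377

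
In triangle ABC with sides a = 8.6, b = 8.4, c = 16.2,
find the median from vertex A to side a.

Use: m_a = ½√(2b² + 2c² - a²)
m_a = ½√(2·8.4² + 2·16.2² - 8.6²)
m_a = ½√(141.12 + 524.88 - 73.96) = ½√592.04 = 12.17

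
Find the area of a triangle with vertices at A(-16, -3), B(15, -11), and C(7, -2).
Using the coordinate formula: Area = (1/2)|x₁(y₂-y₃) + x₂(y₃-y₁) + x₃(y₁-y₂)|
Area = (1/2)|(-16)((-11)-(-2)) + 15((-2)-(-3)) + 7((-3)-(-11))|
Area = (1/2)|(-16)*(-9) + 15*1 + 7*8|
Area = (1/2)|144 + 15 + 56|
Area = (1/2)*215 = 107.50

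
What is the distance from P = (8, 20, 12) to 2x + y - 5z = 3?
d = |2(8) + 1(20) + (-5)(12) - (3)| / √(2² + 1² + (-5)²) = 27/√30 = 4.93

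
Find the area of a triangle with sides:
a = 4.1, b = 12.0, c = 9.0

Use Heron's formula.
s = (a+b+c)/2 = (4.1+12.0+9.0)/2 = 12.55
A = √(s(s-a)(s-b)(s-c)) = √(12.55·8.45·0.55·3.55)
A = √207.058 = 14.39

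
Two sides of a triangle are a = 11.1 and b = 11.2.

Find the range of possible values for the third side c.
By the triangle inequality: |a - b| < c < a + b
|11.1 - 11.2| < c < 11.1 + 11.2
0.1 < c < 22.3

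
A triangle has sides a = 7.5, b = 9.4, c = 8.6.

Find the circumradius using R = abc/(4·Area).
s = (a+b+c)/2 = 12.75
Area = √(s(s-a)(s-b)(s-c)) = √(12.75·5.25·3.35·4.15) = 30.5057
R = abc/(4·Area) = (7.5·9.4·8.6)/(4·30.5057) = 606.3/122.0228 = 4.969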